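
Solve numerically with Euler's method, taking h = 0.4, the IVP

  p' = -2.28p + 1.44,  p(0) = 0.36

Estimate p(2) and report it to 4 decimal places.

Euler: p_{n+1} = p_n + h·f(x_n, p_n).
x=0.000000, p=0.360000: f=0.619200 → p ← 0.360000 + 0.4·0.619200 = 0.607680
x=0.400000, p=0.607680: f=0.054490 → p ← 0.607680 + 0.4·0.054490 = 0.629476
x=0.800000, p=0.629476: f=0.004795 → p ← 0.629476 + 0.4·0.004795 = 0.631394
x=1.200000, p=0.631394: f=0.000422 → p ← 0.631394 + 0.4·0.000422 = 0.631563
x=1.600000, p=0.631563: f=0.000037 → p ← 0.631563 + 0.4·0.000037 = 0.631578
p(2) ≈ 0.6316

0.6316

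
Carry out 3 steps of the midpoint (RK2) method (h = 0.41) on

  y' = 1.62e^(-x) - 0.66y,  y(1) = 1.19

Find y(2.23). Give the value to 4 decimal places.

Midpoint: k1 = f(x_n, y_n); k2 = f(x_n + h/2, y_n + (h/2)·k1); y_{n+1} = y_n + h·k2.
x=1.000000, y=1.190000:
  k1 = f(1.000000, 1.190000) = -0.189435
  k2 = f(1.205000, 1.151166) = -0.274268
  y ← 1.190000 + 0.41·(-0.274268) = 1.077550
x=1.410000, y=1.077550:
  k1 = f(1.410000, 1.077550) = -0.315671
  k2 = f(1.615000, 1.012837) = -0.346270
  y ← 1.077550 + 0.41·(-0.346270) = 0.935579
x=1.820000, y=0.935579:
  k1 = f(1.820000, 0.935579) = -0.355001
  k2 = f(2.025000, 0.862804) = -0.355621
  y ← 0.935579 + 0.41·(-0.355621) = 0.789775
y(2.23) ≈ 0.7898

0.7898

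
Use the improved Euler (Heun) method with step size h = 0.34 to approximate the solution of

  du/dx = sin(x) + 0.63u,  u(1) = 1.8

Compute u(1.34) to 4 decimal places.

Heun: k1 = f(x_n, u_n); k2 = f(x_n + h, u_n + h·k1); u_{n+1} = u_n + (h/2)·(k1 + k2).
x=1.000000, u=1.800000:
  k1 = f(1.000000, 1.800000) = 1.975471
  k2 = f(1.340000, 2.471660) = 2.530630
  u ← 1.800000 + (0.34/2)·(1.975471 + 2.530630) = 2.566037
u(1.34) ≈ 2.5660

2.5660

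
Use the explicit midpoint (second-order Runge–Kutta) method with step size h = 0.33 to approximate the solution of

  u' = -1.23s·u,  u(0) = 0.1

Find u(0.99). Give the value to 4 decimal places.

Midpoint: k1 = f(s_n, u_n); k2 = f(s_n + h/2, u_n + (h/2)·k1); u_{n+1} = u_n + h·k2.
s=0.000000, u=0.100000:
  k1 = f(0.000000, 0.100000) = 0.000000
  k2 = f(0.165000, 0.100000) = -0.020295
  u ← 0.100000 + 0.33·(-0.020295) = 0.093303
s=0.330000, u=0.093303:
  k1 = f(0.330000, 0.093303) = -0.037872
  k2 = f(0.495000, 0.087054) = -0.053003
  u ← 0.093303 + 0.33·(-0.053003) = 0.075812
s=0.660000, u=0.075812:
  k1 = f(0.660000, 0.075812) = -0.061544
  k2 = f(0.825000, 0.065657) = -0.066625
  u ← 0.075812 + 0.33·(-0.066625) = 0.053825
u(0.99) ≈ 0.0538

0.0538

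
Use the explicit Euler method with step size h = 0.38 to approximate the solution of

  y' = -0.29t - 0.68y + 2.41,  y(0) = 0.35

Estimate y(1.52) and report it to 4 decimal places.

Euler: y_{n+1} = y_n + h·f(t_n, y_n).
t=0.000000, y=0.350000: f=2.172000 → y ← 0.350000 + 0.38·2.172000 = 1.175360
t=0.380000, y=1.175360: f=1.500555 → y ← 1.175360 + 0.38·1.500555 = 1.745571
t=0.760000, y=1.745571: f=1.002612 → y ← 1.745571 + 0.38·1.002612 = 2.126563
t=1.140000, y=2.126563: f=0.633337 → y ← 2.126563 + 0.38·0.633337 = 2.367231
y(1.52) ≈ 2.3672

2.3672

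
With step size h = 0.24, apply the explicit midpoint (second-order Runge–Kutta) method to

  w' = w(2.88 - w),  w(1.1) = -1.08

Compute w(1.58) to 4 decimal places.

-11.3088

Midpoint: k1 = f(t_n, w_n); k2 = f(t_n + h/2, w_n + (h/2)·k1); w_{n+1} = w_n + h·k2.
t=1.100000, w=-1.080000:
  k1 = f(1.100000, -1.080000) = -4.276800
  k2 = f(1.220000, -1.593216) = -7.126799
  w ← -1.080000 + 0.24·(-7.126799) = -2.790432
t=1.340000, w=-2.790432:
  k1 = f(1.340000, -2.790432) = -15.822953
  k2 = f(1.460000, -4.689186) = -35.493324
  w ← -2.790432 + 0.24·(-35.493324) = -11.308830
w(1.58) ≈ -11.3088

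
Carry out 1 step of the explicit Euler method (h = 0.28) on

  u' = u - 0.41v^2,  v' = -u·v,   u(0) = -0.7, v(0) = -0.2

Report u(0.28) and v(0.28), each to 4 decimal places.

Euler on (u,v): u_{n+1} = u_n + h·u', v_{n+1} = v_n + h·v'.
0.000000: (-0.700000, -0.200000); f=(-0.716400, -0.140000) → (-0.900592, -0.239200)
(u(0.28), v(0.28)) ≈ (-0.9006, -0.2392)

-0.9006, -0.2392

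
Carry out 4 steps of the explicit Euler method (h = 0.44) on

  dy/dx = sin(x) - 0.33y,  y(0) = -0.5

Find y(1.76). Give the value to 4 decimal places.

Euler: y_{n+1} = y_n + h·f(x_n, y_n).
x=0.000000, y=-0.500000: f=0.165000 → y ← -0.500000 + 0.44·0.165000 = -0.427400
x=0.440000, y=-0.427400: f=0.566981 → y ← -0.427400 + 0.44·0.566981 = -0.177928
x=0.880000, y=-0.177928: f=0.829455 → y ← -0.177928 + 0.44·0.829455 = 0.187032
x=1.320000, y=0.187032: f=0.906995 → y ← 0.187032 + 0.44·0.906995 = 0.586110
y(1.76) ≈ 0.5861

0.5861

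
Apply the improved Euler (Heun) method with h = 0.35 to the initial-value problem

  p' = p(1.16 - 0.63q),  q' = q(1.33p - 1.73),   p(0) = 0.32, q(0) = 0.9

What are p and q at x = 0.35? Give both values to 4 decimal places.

0.4108, 0.5905

Heun on (p,q): k1 = f(x_n, state_n); k2 = f(x_n + h, state_n + h·k1); state_{n+1} = state_n + (h/2)·(k1 + k2).
0.000000: (0.320000, 0.900000)
  k1 = (0.189760, -1.173960)
  predictor → (0.386416, 0.489114)
  k2 = (0.329172, -0.594795)
  → (0.410813, 0.590468)
(p(0.35), q(0.35)) ≈ (0.4108, 0.5905)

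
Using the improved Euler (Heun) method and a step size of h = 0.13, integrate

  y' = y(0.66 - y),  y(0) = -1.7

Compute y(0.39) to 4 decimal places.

-7.1903

Heun: k1 = f(x_n, y_n); k2 = f(x_n + h, y_n + h·k1); y_{n+1} = y_n + (h/2)·(k1 + k2).
x=0.000000, y=-1.700000:
  k1 = f(0.000000, -1.700000) = -4.012000
  k2 = f(0.130000, -2.221560) = -6.401558
  y ← -1.700000 + (0.13/2)·(-4.012000 + (-6.401558)) = -2.376881
x=0.130000, y=-2.376881:
  k1 = f(0.130000, -2.376881) = -7.218306
  k2 = f(0.260000, -3.315261) = -13.179029
  y ← -2.376881 + (0.13/2)·(-7.218306 + (-13.179029)) = -3.702708
x=0.260000, y=-3.702708:
  k1 = f(0.260000, -3.702708) = -16.153834
  k2 = f(0.390000, -5.802707) = -37.501190
  y ← -3.702708 + (0.13/2)·(-16.153834 + (-37.501190)) = -7.190285
y(0.39) ≈ -7.1903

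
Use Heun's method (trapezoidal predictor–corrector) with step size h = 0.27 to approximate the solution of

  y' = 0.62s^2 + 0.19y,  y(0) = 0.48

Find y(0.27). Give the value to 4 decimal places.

Heun: k1 = f(s_n, y_n); k2 = f(s_n + h, y_n + h·k1); y_{n+1} = y_n + (h/2)·(k1 + k2).
s=0.000000, y=0.480000:
  k1 = f(0.000000, 0.480000) = 0.091200
  k2 = f(0.270000, 0.504624) = 0.141077
  y ← 0.480000 + (0.27/2)·(0.091200 + 0.141077) = 0.511357
y(0.27) ≈ 0.5114

0.5114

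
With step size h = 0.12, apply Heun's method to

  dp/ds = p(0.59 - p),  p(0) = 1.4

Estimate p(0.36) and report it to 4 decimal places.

Heun: k1 = f(s_n, p_n); k2 = f(s_n + h, p_n + h·k1); p_{n+1} = p_n + (h/2)·(k1 + k2).
s=0.000000, p=1.400000:
  k1 = f(0.000000, 1.400000) = -1.134000
  k2 = f(0.120000, 1.263920) = -0.851781
  p ← 1.400000 + (0.12/2)·(-1.134000 + (-0.851781)) = 1.280853
s=0.120000, p=1.280853:
  k1 = f(0.120000, 1.280853) = -0.884881
  k2 = f(0.240000, 1.174667) = -0.686790
  p ← 1.280853 + (0.12/2)·(-0.884881 + (-0.686790)) = 1.186553
s=0.240000, p=1.186553:
  k1 = f(0.240000, 1.186553) = -0.707842
  k2 = f(0.360000, 1.101612) = -0.563598
  p ← 1.186553 + (0.12/2)·(-0.707842 + (-0.563598)) = 1.110267
p(0.36) ≈ 1.1103

1.1103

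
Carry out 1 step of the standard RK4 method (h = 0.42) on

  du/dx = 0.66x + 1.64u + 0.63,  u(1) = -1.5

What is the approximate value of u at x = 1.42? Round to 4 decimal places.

-2.1323

RK4: k1 = f(x_n, u_n); k2 = f(x_n + h/2, u_n + (h/2)·k1); k3 = f(x_n + h/2, u_n + (h/2)·k2); k4 = f(x_n + h, u_n + h·k3); u_{n+1} = u_n + (h/6)·(k1 + 2k2 + 2k3 + k4).
x=1.000000, u=-1.500000:
  k1 = f(1.000000, -1.500000) = -1.170000
  k2 = f(1.210000, -1.745700) = -1.434348
  k3 = f(1.210000, -1.801213) = -1.525389
  k4 = f(1.420000, -2.140664) = -1.943488
  u ← -1.500000 + (0.42/6)·(k1 + 2k2 + 2k3 + k4) = -2.132307
u(1.42) ≈ -2.1323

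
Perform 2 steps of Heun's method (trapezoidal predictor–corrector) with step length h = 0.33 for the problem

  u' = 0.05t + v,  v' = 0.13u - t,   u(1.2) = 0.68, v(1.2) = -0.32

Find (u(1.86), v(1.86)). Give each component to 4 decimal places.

Heun on (u,v): k1 = f(t_n, state_n); k2 = f(t_n + h, state_n + h·k1); state_{n+1} = state_n + (h/2)·(k1 + k2).
1.200000: (0.680000, -0.320000)
  k1 = (-0.260000, -1.111600)
  predictor → (0.594200, -0.686828)
  k2 = (-0.610328, -1.452754)
  → (0.536396, -0.743118)
1.530000: (0.536396, -0.743118)
  k1 = (-0.666618, -1.460269)
  predictor → (0.316412, -1.225007)
  k2 = (-1.132007, -1.818866)
  → (0.239623, -1.284176)
(u(1.86), v(1.86)) ≈ (0.2396, -1.2842)

0.2396, -1.2842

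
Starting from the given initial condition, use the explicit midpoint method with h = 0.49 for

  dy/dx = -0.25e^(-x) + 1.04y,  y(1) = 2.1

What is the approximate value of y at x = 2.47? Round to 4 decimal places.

9.0634

Midpoint: k1 = f(x_n, y_n); k2 = f(x_n + h/2, y_n + (h/2)·k1); y_{n+1} = y_n + h·k2.
x=1.000000, y=2.100000:
  k1 = f(1.000000, 2.100000) = 2.092030
  k2 = f(1.245000, 2.612547) = 2.645064
  y ← 2.100000 + 0.49·2.645064 = 3.396081
x=1.490000, y=3.396081:
  k1 = f(1.490000, 3.396081) = 3.475581
  k2 = f(1.735000, 4.247599) = 4.373403
  y ← 3.396081 + 0.49·4.373403 = 5.539049
x=1.980000, y=5.539049:
  k1 = f(1.980000, 5.539049) = 5.726093
  k2 = f(2.225000, 6.941942) = 7.192602
  y ← 5.539049 + 0.49·7.192602 = 9.063424
y(2.47) ≈ 9.0634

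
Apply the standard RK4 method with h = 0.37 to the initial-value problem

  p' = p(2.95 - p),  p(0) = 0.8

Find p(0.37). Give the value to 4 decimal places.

RK4: k1 = f(x_n, p_n); k2 = f(x_n + h/2, p_n + (h/2)·k1); k3 = f(x_n + h/2, p_n + (h/2)·k2); k4 = f(x_n + h, p_n + h·k3); p_{n+1} = p_n + (h/6)·(k1 + 2k2 + 2k3 + k4).
x=0.000000, p=0.800000:
  k1 = f(0.000000, 0.800000) = 1.720000
  k2 = f(0.185000, 1.118200) = 2.048319
  k3 = f(0.185000, 1.178939) = 2.087973
  k4 = f(0.370000, 1.572550) = 2.166109
  p ← 0.800000 + (0.37/6)·(k1 + 2k2 + 2k3 + k4) = 1.549786
p(0.37) ≈ 1.5498

1.5498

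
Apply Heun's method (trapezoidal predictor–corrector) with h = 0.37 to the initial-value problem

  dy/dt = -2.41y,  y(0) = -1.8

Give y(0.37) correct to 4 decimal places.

Heun: k1 = f(t_n, y_n); k2 = f(t_n + h, y_n + h·k1); y_{n+1} = y_n + (h/2)·(k1 + k2).
t=0.000000, y=-1.800000:
  k1 = f(0.000000, -1.800000) = 4.338000
  k2 = f(0.370000, -0.194940) = 0.469805
  y ← -1.800000 + (0.37/2)·(4.338000 + 0.469805) = -0.910556
y(0.37) ≈ -0.9106

-0.9106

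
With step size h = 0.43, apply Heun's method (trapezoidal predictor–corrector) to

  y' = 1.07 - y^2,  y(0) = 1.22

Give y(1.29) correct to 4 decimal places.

1.0581

Heun: k1 = f(x_n, y_n); k2 = f(x_n + h, y_n + h·k1); y_{n+1} = y_n + (h/2)·(k1 + k2).
x=0.000000, y=1.220000:
  k1 = f(0.000000, 1.220000) = -0.418400
  k2 = f(0.430000, 1.040088) = -0.011783
  y ← 1.220000 + (0.43/2)·(-0.418400 + (-0.011783)) = 1.127511
x=0.430000, y=1.127511:
  k1 = f(0.430000, 1.127511) = -0.201280
  k2 = f(0.860000, 1.040960) = -0.013598
  y ← 1.127511 + (0.43/2)·(-0.201280 + (-0.013598)) = 1.081312
x=0.860000, y=1.081312:
  k1 = f(0.860000, 1.081312) = -0.099235
  k2 = f(1.290000, 1.038641) = -0.008774
  y ← 1.081312 + (0.43/2)·(-0.099235 + (-0.008774)) = 1.058090
y(1.29) ≈ 1.0581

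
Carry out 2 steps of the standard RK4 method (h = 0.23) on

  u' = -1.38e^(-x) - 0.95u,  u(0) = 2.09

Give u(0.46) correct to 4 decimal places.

RK4: k1 = f(x_n, u_n); k2 = f(x_n + h/2, u_n + (h/2)·k1); k3 = f(x_n + h/2, u_n + (h/2)·k2); k4 = f(x_n + h, u_n + h·k3); u_{n+1} = u_n + (h/6)·(k1 + 2k2 + 2k3 + k4).
x=0.000000, u=2.090000:
  k1 = f(0.000000, 2.090000) = -3.365500
  k2 = f(0.115000, 1.702967) = -2.847904
  k3 = f(0.115000, 1.762491) = -2.904452
  k4 = f(0.230000, 1.421976) = -2.447334
  u ← 2.090000 + (0.23/6)·(k1 + 2k2 + 2k3 + k4) = 1.426161
x=0.230000, u=1.426161:
  k1 = f(0.230000, 1.426161) = -2.451309
  k2 = f(0.345000, 1.144260) = -2.064391
  k3 = f(0.345000, 1.188756) = -2.106662
  k4 = f(0.460000, 0.941628) = -1.765718
  u ← 1.426161 + (0.23/6)·(k1 + 2k2 + 2k3 + k4) = 0.944727
u(0.46) ≈ 0.9447

0.9447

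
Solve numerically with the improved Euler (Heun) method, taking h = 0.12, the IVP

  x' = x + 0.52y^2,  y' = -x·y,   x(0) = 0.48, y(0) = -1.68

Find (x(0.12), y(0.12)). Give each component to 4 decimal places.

Heun on (x,y): k1 = f(s_n, state_n); k2 = f(s_n + h, state_n + h·k1); state_{n+1} = state_n + (h/2)·(k1 + k2).
0.000000: (0.480000, -1.680000)
  k1 = (1.947648, 0.806400)
  predictor → (0.713718, -1.583232)
  k2 = (2.017162, 1.129981)
  → (0.717889, -1.563817)
(x(0.12), y(0.12)) ≈ (0.7179, -1.5638)

0.7179, -1.5638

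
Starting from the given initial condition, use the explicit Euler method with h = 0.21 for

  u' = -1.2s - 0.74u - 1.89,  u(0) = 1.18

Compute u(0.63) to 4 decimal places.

-0.4548

Euler: u_{n+1} = u_n + h·f(s_n, u_n).
s=0.000000, u=1.180000: f=-2.763200 → u ← 1.180000 + 0.21·(-2.763200) = 0.599728
s=0.210000, u=0.599728: f=-2.585799 → u ← 0.599728 + 0.21·(-2.585799) = 0.056710
s=0.420000, u=0.056710: f=-2.435966 → u ← 0.056710 + 0.21·(-2.435966) = -0.454843
u(0.63) ≈ -0.4548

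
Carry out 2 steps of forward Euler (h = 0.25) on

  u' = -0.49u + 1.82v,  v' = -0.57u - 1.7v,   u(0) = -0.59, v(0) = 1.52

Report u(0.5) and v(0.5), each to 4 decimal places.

Euler on (u,v): u_{n+1} = u_n + h·u', v_{n+1} = v_n + h·v'.
0.000000: (-0.590000, 1.520000); f=(3.055500, -2.247700) → (0.173875, 0.958075)
0.250000: (0.173875, 0.958075); f=(1.658498, -1.727836) → (0.588499, 0.526116)
(u(0.5), v(0.5)) ≈ (0.5885, 0.5261)

0.5885, 0.5261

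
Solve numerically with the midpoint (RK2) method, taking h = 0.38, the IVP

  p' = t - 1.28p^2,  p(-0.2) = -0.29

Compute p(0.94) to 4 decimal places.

Midpoint: k1 = f(t_n, p_n); k2 = f(t_n + h/2, p_n + (h/2)·k1); p_{n+1} = p_n + h·k2.
t=-0.200000, p=-0.290000:
  k1 = f(-0.200000, -0.290000) = -0.307648
  k2 = f(-0.010000, -0.348453) = -0.165417
  p ← -0.290000 + 0.38·(-0.165417) = -0.352858
t=0.180000, p=-0.352858:
  k1 = f(0.180000, -0.352858) = 0.020628
  k2 = f(0.370000, -0.348939) = 0.214149
  p ← -0.352858 + 0.38·0.214149 = -0.271482
t=0.560000, p=-0.271482:
  k1 = f(0.560000, -0.271482) = 0.465661
  k2 = f(0.750000, -0.183006) = 0.707131
  p ← -0.271482 + 0.38·0.707131 = -0.002772
p(0.94) ≈ -0.0028

-0.0028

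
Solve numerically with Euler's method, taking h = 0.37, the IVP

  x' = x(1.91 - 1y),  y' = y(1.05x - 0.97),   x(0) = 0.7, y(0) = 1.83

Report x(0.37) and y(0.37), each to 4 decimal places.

Euler on (x,y): x_{n+1} = x_n + h·x', y_{n+1} = y_n + h·y'.
0.000000: (0.700000, 1.830000); f=(0.056000, -0.430050) → (0.720720, 1.670882)
(x(0.37), y(0.37)) ≈ (0.7207, 1.6709)

0.7207, 1.6709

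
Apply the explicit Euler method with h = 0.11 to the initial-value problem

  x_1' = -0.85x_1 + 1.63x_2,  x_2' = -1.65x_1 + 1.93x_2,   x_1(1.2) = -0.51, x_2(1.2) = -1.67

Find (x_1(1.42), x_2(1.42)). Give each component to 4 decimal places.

Euler on (x_1,x_2): x_1_{n+1} = x_1_n + h·x_1', x_2_{n+1} = x_2_n + h·x_2'.
1.200000: (-0.510000, -1.670000); f=(-2.288600, -2.381600) → (-0.761746, -1.931976)
1.310000: (-0.761746, -1.931976); f=(-2.501637, -2.471833) → (-1.036926, -2.203878)
(x_1(1.42), x_2(1.42)) ≈ (-1.0369, -2.2039)

-1.0369, -2.2039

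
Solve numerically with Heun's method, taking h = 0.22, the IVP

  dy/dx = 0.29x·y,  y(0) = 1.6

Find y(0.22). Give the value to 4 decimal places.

1.6112

Heun: k1 = f(x_n, y_n); k2 = f(x_n + h, y_n + h·k1); y_{n+1} = y_n + (h/2)·(k1 + k2).
x=0.000000, y=1.600000:
  k1 = f(0.000000, 1.600000) = 0.000000
  k2 = f(0.220000, 1.600000) = 0.102080
  y ← 1.600000 + (0.22/2)·(0.000000 + 0.102080) = 1.611229
y(0.22) ≈ 1.6112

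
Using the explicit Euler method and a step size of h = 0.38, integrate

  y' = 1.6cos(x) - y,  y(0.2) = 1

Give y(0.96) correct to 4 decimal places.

Euler: y_{n+1} = y_n + h·f(x_n, y_n).
x=0.200000, y=1.000000: f=0.568107 → y ← 1.000000 + 0.38·0.568107 = 1.215880
x=0.580000, y=1.215880: f=0.122460 → y ← 1.215880 + 0.38·0.122460 = 1.262415
y(0.96) ≈ 1.2624

1.2624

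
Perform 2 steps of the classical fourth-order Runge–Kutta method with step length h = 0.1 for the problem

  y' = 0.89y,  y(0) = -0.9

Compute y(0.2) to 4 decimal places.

-1.0753

RK4: k1 = f(s_n, y_n); k2 = f(s_n + h/2, y_n + (h/2)·k1); k3 = f(s_n + h/2, y_n + (h/2)·k2); k4 = f(s_n + h, y_n + h·k3); y_{n+1} = y_n + (h/6)·(k1 + 2k2 + 2k3 + k4).
s=0.000000, y=-0.900000:
  k1 = f(0.000000, -0.900000) = -0.801000
  k2 = f(0.050000, -0.940050) = -0.836645
  k3 = f(0.050000, -0.941832) = -0.838231
  k4 = f(0.100000, -0.983823) = -0.875603
  y ← -0.900000 + (0.1/6)·(k1 + 2k2 + 2k3 + k4) = -0.983773
s=0.100000, y=-0.983773:
  k1 = f(0.100000, -0.983773) = -0.875558
  k2 = f(0.150000, -1.027550) = -0.914520
  k3 = f(0.150000, -1.029499) = -0.916254
  k4 = f(0.200000, -1.075398) = -0.957104
  y ← -0.983773 + (0.1/6)·(k1 + 2k2 + 2k3 + k4) = -1.075343
y(0.2) ≈ -1.0753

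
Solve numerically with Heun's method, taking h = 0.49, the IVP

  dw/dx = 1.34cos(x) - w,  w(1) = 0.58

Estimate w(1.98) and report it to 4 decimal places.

0.1868

Heun: k1 = f(x_n, w_n); k2 = f(x_n + h, w_n + h·k1); w_{n+1} = w_n + (h/2)·(k1 + k2).
x=1.000000, w=0.580000:
  k1 = f(1.000000, 0.580000) = 0.144005
  k2 = f(1.490000, 0.650562) = -0.542413
  w ← 0.580000 + (0.49/2)·(0.144005 + (-0.542413)) = 0.482390
x=1.490000, w=0.482390:
  k1 = f(1.490000, 0.482390) = -0.374241
  k2 = f(1.980000, 0.299012) = -0.832170
  w ← 0.482390 + (0.49/2)·(-0.374241 + (-0.832170)) = 0.186819
w(1.98) ≈ 0.1868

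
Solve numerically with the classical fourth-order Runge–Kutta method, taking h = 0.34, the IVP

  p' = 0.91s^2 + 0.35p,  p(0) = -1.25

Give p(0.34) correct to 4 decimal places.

-1.3957

RK4: k1 = f(s_n, p_n); k2 = f(s_n + h/2, p_n + (h/2)·k1); k3 = f(s_n + h/2, p_n + (h/2)·k2); k4 = f(s_n + h, p_n + h·k3); p_{n+1} = p_n + (h/6)·(k1 + 2k2 + 2k3 + k4).
s=0.000000, p=-1.250000:
  k1 = f(0.000000, -1.250000) = -0.437500
  k2 = f(0.170000, -1.324375) = -0.437232
  k3 = f(0.170000, -1.324329) = -0.437216
  k4 = f(0.340000, -1.398654) = -0.384333
  p ← -1.250000 + (0.34/6)·(k1 + 2k2 + 2k3 + k4) = -1.395675
p(0.34) ≈ -1.3957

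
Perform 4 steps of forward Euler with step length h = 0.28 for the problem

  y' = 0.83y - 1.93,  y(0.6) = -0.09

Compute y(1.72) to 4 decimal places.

-3.2463

Euler: y_{n+1} = y_n + h·f(x_n, y_n).
x=0.600000, y=-0.090000: f=-2.004700 → y ← -0.090000 + 0.28·(-2.004700) = -0.651316
x=0.880000, y=-0.651316: f=-2.470592 → y ← -0.651316 + 0.28·(-2.470592) = -1.343082
x=1.160000, y=-1.343082: f=-3.044758 → y ← -1.343082 + 0.28·(-3.044758) = -2.195614
x=1.440000, y=-2.195614: f=-3.752360 → y ← -2.195614 + 0.28·(-3.752360) = -3.246275
y(1.72) ≈ -3.2463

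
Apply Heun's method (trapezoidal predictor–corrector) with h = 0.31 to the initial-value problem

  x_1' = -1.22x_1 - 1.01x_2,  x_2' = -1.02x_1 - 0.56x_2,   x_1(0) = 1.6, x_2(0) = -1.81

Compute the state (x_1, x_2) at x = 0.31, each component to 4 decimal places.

1.5989, -1.9790

Heun on (x_1,x_2): k1 = f(x_n, state_n); k2 = f(x_n + h, state_n + h·k1); state_{n+1} = state_n + (h/2)·(k1 + k2).
0.000000: (1.600000, -1.810000)
  k1 = (-0.123900, -0.618400)
  predictor → (1.561591, -2.001704)
  k2 = (0.116580, -0.471869)
  → (1.598865, -1.978992)
(x_1(0.31), x_2(0.31)) ≈ (1.5989, -1.9790)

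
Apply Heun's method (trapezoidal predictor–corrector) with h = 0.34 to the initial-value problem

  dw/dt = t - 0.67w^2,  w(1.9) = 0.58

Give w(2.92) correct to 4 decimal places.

1.7786

Heun: k1 = f(t_n, w_n); k2 = f(t_n + h, w_n + h·k1); w_{n+1} = w_n + (h/2)·(k1 + k2).
t=1.900000, w=0.580000:
  k1 = f(1.900000, 0.580000) = 1.674612
  k2 = f(2.240000, 1.149368) = 1.354899
  w ← 0.580000 + (0.34/2)·(1.674612 + 1.354899) = 1.095017
t=2.240000, w=1.095017:
  k1 = f(2.240000, 1.095017) = 1.436629
  k2 = f(2.580000, 1.583471) = 0.900056
  w ← 1.095017 + (0.34/2)·(1.436629 + 0.900056) = 1.492253
t=2.580000, w=1.492253:
  k1 = f(2.580000, 1.492253) = 1.088031
  k2 = f(2.920000, 1.862184) = 0.596622
  w ← 1.492253 + (0.34/2)·(1.088031 + 0.596622) = 1.778644
w(2.92) ≈ 1.7786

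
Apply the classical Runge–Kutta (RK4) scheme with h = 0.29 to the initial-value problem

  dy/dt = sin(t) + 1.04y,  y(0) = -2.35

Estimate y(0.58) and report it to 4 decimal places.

-4.0931

RK4: k1 = f(t_n, y_n); k2 = f(t_n + h/2, y_n + (h/2)·k1); k3 = f(t_n + h/2, y_n + (h/2)·k2); k4 = f(t_n + h, y_n + h·k3); y_{n+1} = y_n + (h/6)·(k1 + 2k2 + 2k3 + k4).
t=0.000000, y=-2.350000:
  k1 = f(0.000000, -2.350000) = -2.444000
  k2 = f(0.145000, -2.704380) = -2.668063
  k3 = f(0.145000, -2.736869) = -2.701851
  k4 = f(0.290000, -3.133537) = -2.972926
  y ← -2.350000 + (0.29/6)·(k1 + 2k2 + 2k3 + k4) = -3.130910
t=0.290000, y=-3.130910:
  k1 = f(0.290000, -3.130910) = -2.970194
  k2 = f(0.435000, -3.561588) = -3.282641
  k3 = f(0.435000, -3.606893) = -3.329758
  k4 = f(0.580000, -4.096540) = -3.712377
  y ← -3.130910 + (0.29/6)·(k1 + 2k2 + 2k3 + k4) = -4.093099
y(0.58) ≈ -4.0931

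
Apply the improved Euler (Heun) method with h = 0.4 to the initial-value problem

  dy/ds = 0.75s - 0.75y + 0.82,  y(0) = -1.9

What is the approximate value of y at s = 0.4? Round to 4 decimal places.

-1.0767

Heun: k1 = f(s_n, y_n); k2 = f(s_n + h, y_n + h·k1); y_{n+1} = y_n + (h/2)·(k1 + k2).
s=0.000000, y=-1.900000:
  k1 = f(0.000000, -1.900000) = 2.245000
  k2 = f(0.400000, -1.002000) = 1.871500
  y ← -1.900000 + (0.4/2)·(2.245000 + 1.871500) = -1.076700
y(0.4) ≈ -1.0767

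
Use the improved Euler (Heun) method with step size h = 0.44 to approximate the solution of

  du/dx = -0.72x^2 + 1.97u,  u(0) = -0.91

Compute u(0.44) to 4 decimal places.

-2.0713

Heun: k1 = f(x_n, u_n); k2 = f(x_n + h, u_n + h·k1); u_{n+1} = u_n + (h/2)·(k1 + k2).
x=0.000000, u=-0.910000:
  k1 = f(0.000000, -0.910000) = -1.792700
  k2 = f(0.440000, -1.698788) = -3.486004
  u ← -0.910000 + (0.44/2)·(-1.792700 + (-3.486004)) = -2.071315
u(0.44) ≈ -2.0713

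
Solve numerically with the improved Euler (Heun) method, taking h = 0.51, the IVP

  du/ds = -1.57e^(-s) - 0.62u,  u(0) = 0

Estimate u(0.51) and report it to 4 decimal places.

-0.5142

Heun: k1 = f(s_n, u_n); k2 = f(s_n + h, u_n + h·k1); u_{n+1} = u_n + (h/2)·(k1 + k2).
s=0.000000, u=0.000000:
  k1 = f(0.000000, 0.000000) = -1.570000
  k2 = f(0.510000, -0.800700) = -0.446344
  u ← 0.000000 + (0.51/2)·(-1.570000 + (-0.446344)) = -0.514168
u(0.51) ≈ -0.5142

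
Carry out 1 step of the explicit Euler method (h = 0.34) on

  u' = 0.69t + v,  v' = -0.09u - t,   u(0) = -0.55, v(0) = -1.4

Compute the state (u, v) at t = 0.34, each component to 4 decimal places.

Euler on (u,v): u_{n+1} = u_n + h·u', v_{n+1} = v_n + h·v'.
0.000000: (-0.550000, -1.400000); f=(-1.400000, 0.049500) → (-1.026000, -1.383170)
(u(0.34), v(0.34)) ≈ (-1.0260, -1.3832)

-1.0260, -1.3832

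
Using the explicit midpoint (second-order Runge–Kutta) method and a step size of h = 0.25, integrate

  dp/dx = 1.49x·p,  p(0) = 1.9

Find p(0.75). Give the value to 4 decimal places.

Midpoint: k1 = f(x_n, p_n); k2 = f(x_n + h/2, p_n + (h/2)·k1); p_{n+1} = p_n + h·k2.
x=0.000000, p=1.900000:
  k1 = f(0.000000, 1.900000) = 0.000000
  k2 = f(0.125000, 1.900000) = 0.353875
  p ← 1.900000 + 0.25·0.353875 = 1.988469
x=0.250000, p=1.988469:
  k1 = f(0.250000, 1.988469) = 0.740705
  k2 = f(0.375000, 2.081057) = 1.162791
  p ← 1.988469 + 0.25·1.162791 = 2.279166
x=0.500000, p=2.279166:
  k1 = f(0.500000, 2.279166) = 1.697979
  k2 = f(0.625000, 2.491414) = 2.320129
  p ← 2.279166 + 0.25·2.320129 = 2.859199
p(0.75) ≈ 2.8592

2.8592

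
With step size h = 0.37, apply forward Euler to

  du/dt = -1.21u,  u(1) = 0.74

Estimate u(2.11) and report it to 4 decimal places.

0.1247

Euler: u_{n+1} = u_n + h·f(t_n, u_n).
t=1.000000, u=0.740000: f=-0.895400 → u ← 0.740000 + 0.37·(-0.895400) = 0.408702
t=1.370000, u=0.408702: f=-0.494529 → u ← 0.408702 + 0.37·(-0.494529) = 0.225726
t=1.740000, u=0.225726: f=-0.273129 → u ← 0.225726 + 0.37·(-0.273129) = 0.124669
u(2.11) ≈ 0.1247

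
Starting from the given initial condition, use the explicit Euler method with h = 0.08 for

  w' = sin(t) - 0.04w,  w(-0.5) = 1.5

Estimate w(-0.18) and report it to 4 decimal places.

Euler: w_{n+1} = w_n + h·f(t_n, w_n).
t=-0.500000, w=1.500000: f=-0.539426 → w ← 1.500000 + 0.08·(-0.539426) = 1.456846
t=-0.420000, w=1.456846: f=-0.466034 → w ← 1.456846 + 0.08·(-0.466034) = 1.419563
t=-0.340000, w=1.419563: f=-0.390270 → w ← 1.419563 + 0.08·(-0.390270) = 1.388342
t=-0.260000, w=1.388342: f=-0.312614 → w ← 1.388342 + 0.08·(-0.312614) = 1.363333
w(-0.18) ≈ 1.3633

1.3633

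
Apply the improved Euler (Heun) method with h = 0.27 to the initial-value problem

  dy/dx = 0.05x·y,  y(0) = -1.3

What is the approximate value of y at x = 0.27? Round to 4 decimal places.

-1.3024

Heun: k1 = f(x_n, y_n); k2 = f(x_n + h, y_n + h·k1); y_{n+1} = y_n + (h/2)·(k1 + k2).
x=0.000000, y=-1.300000:
  k1 = f(0.000000, -1.300000) = 0.000000
  k2 = f(0.270000, -1.300000) = -0.017550
  y ← -1.300000 + (0.27/2)·(0.000000 + (-0.017550)) = -1.302369
y(0.27) ≈ -1.3024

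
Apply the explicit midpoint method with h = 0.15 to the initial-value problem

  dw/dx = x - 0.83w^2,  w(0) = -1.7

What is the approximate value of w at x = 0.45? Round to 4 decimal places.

-4.0963

Midpoint: k1 = f(x_n, w_n); k2 = f(x_n + h/2, w_n + (h/2)·k1); w_{n+1} = w_n + h·k2.
x=0.000000, w=-1.700000:
  k1 = f(0.000000, -1.700000) = -2.398700
  k2 = f(0.075000, -1.879903) = -2.858248
  w ← -1.700000 + 0.15·(-2.858248) = -2.128737
x=0.150000, w=-2.128737:
  k1 = f(0.150000, -2.128737) = -3.611163
  k2 = f(0.225000, -2.399574) = -4.554105
  w ← -2.128737 + 0.15·(-4.554105) = -2.811853
x=0.300000, w=-2.811853:
  k1 = f(0.300000, -2.811853) = -6.262409
  k2 = f(0.375000, -3.281533) = -8.562823
  w ← -2.811853 + 0.15·(-8.562823) = -4.096276
w(0.45) ≈ -4.0963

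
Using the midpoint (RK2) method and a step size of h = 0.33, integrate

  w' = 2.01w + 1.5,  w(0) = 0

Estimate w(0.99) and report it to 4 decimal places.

Midpoint: k1 = f(x_n, w_n); k2 = f(x_n + h/2, w_n + (h/2)·k1); w_{n+1} = w_n + h·k2.
x=0.000000, w=0.000000:
  k1 = f(0.000000, 0.000000) = 1.500000
  k2 = f(0.165000, 0.247500) = 1.997475
  w ← 0.000000 + 0.33·1.997475 = 0.659167
x=0.330000, w=0.659167:
  k1 = f(0.330000, 0.659167) = 2.824925
  k2 = f(0.495000, 1.125279) = 3.761812
  w ← 0.659167 + 0.33·3.761812 = 1.900565
x=0.660000, w=1.900565:
  k1 = f(0.660000, 1.900565) = 5.320135
  k2 = f(0.825000, 2.778387) = 7.084558
  w ← 1.900565 + 0.33·7.084558 = 4.238469
w(0.99) ≈ 4.2385

4.2385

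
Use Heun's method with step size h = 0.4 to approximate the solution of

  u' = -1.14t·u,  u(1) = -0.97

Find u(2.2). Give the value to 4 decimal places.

Heun: k1 = f(t_n, u_n); k2 = f(t_n + h, u_n + h·k1); u_{n+1} = u_n + (h/2)·(k1 + k2).
t=1.000000, u=-0.970000:
  k1 = f(1.000000, -0.970000) = 1.105800
  k2 = f(1.400000, -0.527680) = 0.842177
  u ← -0.970000 + (0.4/2)·(1.105800 + 0.842177) = -0.580405
t=1.400000, u=-0.580405:
  k1 = f(1.400000, -0.580405) = 0.926326
  k2 = f(1.800000, -0.209874) = 0.430662
  u ← -0.580405 + (0.4/2)·(0.926326 + 0.430662) = -0.309007
t=1.800000, u=-0.309007:
  k1 = f(1.800000, -0.309007) = 0.634082
  k2 = f(2.200000, -0.055374) = 0.138878
  u ← -0.309007 + (0.4/2)·(0.634082 + 0.138878) = -0.154415
u(2.2) ≈ -0.1544

-0.1544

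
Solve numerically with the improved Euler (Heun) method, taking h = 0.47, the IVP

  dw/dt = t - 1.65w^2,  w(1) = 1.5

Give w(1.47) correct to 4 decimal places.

1.1884

Heun: k1 = f(t_n, w_n); k2 = f(t_n + h, w_n + h·k1); w_{n+1} = w_n + (h/2)·(k1 + k2).
t=1.000000, w=1.500000:
  k1 = f(1.000000, 1.500000) = -2.712500
  k2 = f(1.470000, 0.225125) = 1.386376
  w ← 1.500000 + (0.47/2)·(-2.712500 + 1.386376) = 1.188361
w(1.47) ≈ 1.1884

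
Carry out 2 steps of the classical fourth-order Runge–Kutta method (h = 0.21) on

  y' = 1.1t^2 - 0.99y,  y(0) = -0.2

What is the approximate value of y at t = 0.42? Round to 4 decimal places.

-0.1074

RK4: k1 = f(t_n, y_n); k2 = f(t_n + h/2, y_n + (h/2)·k1); k3 = f(t_n + h/2, y_n + (h/2)·k2); k4 = f(t_n + h, y_n + h·k3); y_{n+1} = y_n + (h/6)·(k1 + 2k2 + 2k3 + k4).
t=0.000000, y=-0.200000:
  k1 = f(0.000000, -0.200000) = 0.198000
  k2 = f(0.105000, -0.179210) = 0.189545
  k3 = f(0.105000, -0.180098) = 0.190424
  k4 = f(0.210000, -0.160011) = 0.206921
  y ← -0.200000 + (0.21/6)·(k1 + 2k2 + 2k3 + k4) = -0.159230
t=0.210000, y=-0.159230:
  k1 = f(0.210000, -0.159230) = 0.206148
  k2 = f(0.315000, -0.137584) = 0.245356
  k3 = f(0.315000, -0.133468) = 0.241280
  k4 = f(0.420000, -0.108561) = 0.301515
  y ← -0.159230 + (0.21/6)·(k1 + 2k2 + 2k3 + k4) = -0.107397
y(0.42) ≈ -0.1074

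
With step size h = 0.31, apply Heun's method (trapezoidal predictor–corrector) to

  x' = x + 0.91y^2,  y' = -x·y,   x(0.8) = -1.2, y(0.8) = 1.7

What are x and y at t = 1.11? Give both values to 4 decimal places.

Heun on (x,y): k1 = f(t_n, state_n); k2 = f(t_n + h, state_n + h·k1); state_{n+1} = state_n + (h/2)·(k1 + k2).
0.800000: (-1.200000, 1.700000)
  k1 = (1.429900, 2.040000)
  predictor → (-0.756731, 2.332400)
  k2 = (4.193751, 1.764999)
  → (-0.328334, 2.289775)
(x(1.11), y(1.11)) ≈ (-0.3283, 2.2898)

-0.3283, 2.2898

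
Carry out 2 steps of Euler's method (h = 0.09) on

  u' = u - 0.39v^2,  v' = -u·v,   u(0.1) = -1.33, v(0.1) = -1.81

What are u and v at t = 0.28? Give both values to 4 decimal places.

-1.8497, -2.3121

Euler on (u,v): u_{n+1} = u_n + h·u', v_{n+1} = v_n + h·v'.
0.100000: (-1.330000, -1.810000); f=(-2.607679, -2.407300) → (-1.564691, -2.026657)
0.190000: (-1.564691, -2.026657); f=(-3.166553, -3.171092) → (-1.849681, -2.312055)
(u(0.28), v(0.28)) ≈ (-1.8497, -2.3121)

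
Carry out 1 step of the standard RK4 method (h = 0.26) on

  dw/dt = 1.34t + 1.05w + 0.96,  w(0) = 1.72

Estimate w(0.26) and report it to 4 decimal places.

RK4: k1 = f(t_n, w_n); k2 = f(t_n + h/2, w_n + (h/2)·k1); k3 = f(t_n + h/2, w_n + (h/2)·k2); k4 = f(t_n + h, w_n + h·k3); w_{n+1} = w_n + (h/6)·(k1 + 2k2 + 2k3 + k4).
t=0.000000, w=1.720000:
  k1 = f(0.000000, 1.720000) = 2.766000
  k2 = f(0.130000, 2.079580) = 3.317759
  k3 = f(0.130000, 2.151309) = 3.393074
  k4 = f(0.260000, 2.602199) = 4.040709
  w ← 1.720000 + (0.26/6)·(k1 + 2k2 + 2k3 + k4) = 2.596563
w(0.26) ≈ 2.5966

2.5966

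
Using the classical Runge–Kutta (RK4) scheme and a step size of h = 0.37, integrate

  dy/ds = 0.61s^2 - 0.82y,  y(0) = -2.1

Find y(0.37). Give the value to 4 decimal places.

RK4: k1 = f(s_n, y_n); k2 = f(s_n + h/2, y_n + (h/2)·k1); k3 = f(s_n + h/2, y_n + (h/2)·k2); k4 = f(s_n + h, y_n + h·k3); y_{n+1} = y_n + (h/6)·(k1 + 2k2 + 2k3 + k4).
s=0.000000, y=-2.100000:
  k1 = f(0.000000, -2.100000) = 1.722000
  k2 = f(0.185000, -1.781430) = 1.481650
  k3 = f(0.185000, -1.825895) = 1.518111
  k4 = f(0.370000, -1.538299) = 1.344914
  y ← -2.100000 + (0.37/6)·(k1 + 2k2 + 2k3 + k4) = -1.540903
y(0.37) ≈ -1.5409

-1.5409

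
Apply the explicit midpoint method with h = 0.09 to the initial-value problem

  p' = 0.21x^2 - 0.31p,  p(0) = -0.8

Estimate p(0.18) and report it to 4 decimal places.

-0.7562

Midpoint: k1 = f(x_n, p_n); k2 = f(x_n + h/2, p_n + (h/2)·k1); p_{n+1} = p_n + h·k2.
x=0.000000, p=-0.800000:
  k1 = f(0.000000, -0.800000) = 0.248000
  k2 = f(0.045000, -0.788840) = 0.244966
  p ← -0.800000 + 0.09·0.244966 = -0.777953
x=0.090000, p=-0.777953:
  k1 = f(0.090000, -0.777953) = 0.242866
  k2 = f(0.135000, -0.767024) = 0.241605
  p ← -0.777953 + 0.09·0.241605 = -0.756209
p(0.18) ≈ -0.7562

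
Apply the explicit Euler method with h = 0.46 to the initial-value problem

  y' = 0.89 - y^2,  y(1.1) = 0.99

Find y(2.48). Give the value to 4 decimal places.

Euler: y_{n+1} = y_n + h·f(s_n, y_n).
s=1.100000, y=0.990000: f=-0.090100 → y ← 0.990000 + 0.46·(-0.090100) = 0.948554
s=1.560000, y=0.948554: f=-0.009755 → y ← 0.948554 + 0.46·(-0.009755) = 0.944067
s=2.020000, y=0.944067: f=-0.001262 → y ← 0.944067 + 0.46·(-0.001262) = 0.943486
y(2.48) ≈ 0.9435

0.9435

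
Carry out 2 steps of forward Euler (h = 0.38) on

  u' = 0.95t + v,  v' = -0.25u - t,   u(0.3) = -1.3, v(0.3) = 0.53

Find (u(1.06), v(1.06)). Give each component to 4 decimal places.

Euler on (u,v): u_{n+1} = u_n + h·u', v_{n+1} = v_n + h·v'.
0.300000: (-1.300000, 0.530000); f=(0.815000, 0.025000) → (-0.990300, 0.539500)
0.680000: (-0.990300, 0.539500); f=(1.185500, -0.432425) → (-0.539810, 0.375179)
(u(1.06), v(1.06)) ≈ (-0.5398, 0.3752)

-0.5398, 0.3752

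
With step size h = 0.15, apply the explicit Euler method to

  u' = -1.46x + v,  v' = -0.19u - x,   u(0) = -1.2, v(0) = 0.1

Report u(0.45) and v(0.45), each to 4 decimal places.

-1.2416, 0.1346

Euler on (u,v): u_{n+1} = u_n + h·u', v_{n+1} = v_n + h·v'.
0.000000: (-1.200000, 0.100000); f=(0.100000, 0.228000) → (-1.185000, 0.134200)
0.150000: (-1.185000, 0.134200); f=(-0.084800, 0.075150) → (-1.197720, 0.145472)
0.300000: (-1.197720, 0.145472); f=(-0.292528, -0.072433) → (-1.241599, 0.134608)
(u(0.45), v(0.45)) ≈ (-1.2416, 0.1346)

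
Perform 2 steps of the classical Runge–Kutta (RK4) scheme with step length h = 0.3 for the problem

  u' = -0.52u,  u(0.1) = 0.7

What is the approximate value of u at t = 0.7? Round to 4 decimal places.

0.5124

RK4: k1 = f(t_n, u_n); k2 = f(t_n + h/2, u_n + (h/2)·k1); k3 = f(t_n + h/2, u_n + (h/2)·k2); k4 = f(t_n + h, u_n + h·k3); u_{n+1} = u_n + (h/6)·(k1 + 2k2 + 2k3 + k4).
t=0.100000, u=0.700000:
  k1 = f(0.100000, 0.700000) = -0.364000
  k2 = f(0.250000, 0.645400) = -0.335608
  k3 = f(0.250000, 0.649659) = -0.337823
  k4 = f(0.400000, 0.598653) = -0.311300
  u ← 0.700000 + (0.3/6)·(k1 + 2k2 + 2k3 + k4) = 0.598892
t=0.400000, u=0.598892:
  k1 = f(0.400000, 0.598892) = -0.311424
  k2 = f(0.550000, 0.552178) = -0.287133
  k3 = f(0.550000, 0.555822) = -0.289027
  k4 = f(0.700000, 0.512184) = -0.266336
  u ← 0.598892 + (0.3/6)·(k1 + 2k2 + 2k3 + k4) = 0.512388
u(0.7) ≈ 0.5124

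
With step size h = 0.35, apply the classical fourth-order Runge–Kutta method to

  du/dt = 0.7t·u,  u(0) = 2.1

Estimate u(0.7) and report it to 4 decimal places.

RK4: k1 = f(t_n, u_n); k2 = f(t_n + h/2, u_n + (h/2)·k1); k3 = f(t_n + h/2, u_n + (h/2)·k2); k4 = f(t_n + h, u_n + h·k3); u_{n+1} = u_n + (h/6)·(k1 + 2k2 + 2k3 + k4).
t=0.000000, u=2.100000:
  k1 = f(0.000000, 2.100000) = 0.000000
  k2 = f(0.175000, 2.100000) = 0.257250
  k3 = f(0.175000, 2.145019) = 0.262765
  k4 = f(0.350000, 2.191968) = 0.537032
  u ← 2.100000 + (0.35/6)·(k1 + 2k2 + 2k3 + k4) = 2.191995
t=0.350000, u=2.191995:
  k1 = f(0.350000, 2.191995) = 0.537039
  k2 = f(0.525000, 2.285977) = 0.840097
  k3 = f(0.525000, 2.339012) = 0.859587
  k4 = f(0.700000, 2.492851) = 1.221497
  u ← 2.191995 + (0.35/6)·(k1 + 2k2 + 2k3 + k4) = 2.492873
u(0.7) ≈ 2.4929

2.4929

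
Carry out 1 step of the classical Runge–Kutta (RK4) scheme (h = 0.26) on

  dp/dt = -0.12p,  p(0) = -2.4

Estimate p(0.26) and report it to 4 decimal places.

RK4: k1 = f(t_n, p_n); k2 = f(t_n + h/2, p_n + (h/2)·k1); k3 = f(t_n + h/2, p_n + (h/2)·k2); k4 = f(t_n + h, p_n + h·k3); p_{n+1} = p_n + (h/6)·(k1 + 2k2 + 2k3 + k4).
t=0.000000, p=-2.400000:
  k1 = f(0.000000, -2.400000) = 0.288000
  k2 = f(0.130000, -2.362560) = 0.283507
  k3 = f(0.130000, -2.363144) = 0.283577
  k4 = f(0.260000, -2.326270) = 0.279152
  p ← -2.400000 + (0.26/6)·(k1 + 2k2 + 2k3 + k4) = -2.326276
p(0.26) ≈ -2.3263

-2.3263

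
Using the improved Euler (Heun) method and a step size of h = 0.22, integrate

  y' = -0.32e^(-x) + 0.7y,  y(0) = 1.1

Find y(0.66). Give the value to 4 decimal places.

Heun: k1 = f(x_n, y_n); k2 = f(x_n + h, y_n + h·k1); y_{n+1} = y_n + (h/2)·(k1 + k2).
x=0.000000, y=1.100000:
  k1 = f(0.000000, 1.100000) = 0.450000
  k2 = f(0.220000, 1.199000) = 0.582494
  y ← 1.100000 + (0.22/2)·(0.450000 + 0.582494) = 1.213574
x=0.220000, y=1.213574:
  k1 = f(0.220000, 1.213574) = 0.592696
  k2 = f(0.440000, 1.343967) = 0.734686
  y ← 1.213574 + (0.22/2)·(0.592696 + 0.734686) = 1.359586
x=0.440000, y=1.359586:
  k1 = f(0.440000, 1.359586) = 0.745619
  k2 = f(0.660000, 1.523622) = 0.901143
  y ← 1.359586 + (0.22/2)·(0.745619 + 0.901143) = 1.540730
y(0.66) ≈ 1.5407

1.5407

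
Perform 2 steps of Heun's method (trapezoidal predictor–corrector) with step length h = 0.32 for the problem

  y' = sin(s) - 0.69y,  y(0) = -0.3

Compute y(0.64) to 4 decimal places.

-0.0185

Heun: k1 = f(s_n, y_n); k2 = f(s_n + h, y_n + h·k1); y_{n+1} = y_n + (h/2)·(k1 + k2).
s=0.000000, y=-0.300000:
  k1 = f(0.000000, -0.300000) = 0.207000
  k2 = f(0.320000, -0.233760) = 0.475861
  y ← -0.300000 + (0.32/2)·(0.207000 + 0.475861) = -0.190742
s=0.320000, y=-0.190742:
  k1 = f(0.320000, -0.190742) = 0.446179
  k2 = f(0.640000, -0.047965) = 0.630291
  y ← -0.190742 + (0.32/2)·(0.446179 + 0.630291) = -0.018507
y(0.64) ≈ -0.0185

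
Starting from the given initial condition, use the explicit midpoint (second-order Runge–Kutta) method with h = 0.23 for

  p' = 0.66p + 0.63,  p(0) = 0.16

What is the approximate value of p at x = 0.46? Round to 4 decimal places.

Midpoint: k1 = f(x_n, p_n); k2 = f(x_n + h/2, p_n + (h/2)·k1); p_{n+1} = p_n + h·k2.
x=0.000000, p=0.160000:
  k1 = f(0.000000, 0.160000) = 0.735600
  k2 = f(0.115000, 0.244594) = 0.791432
  p ← 0.160000 + 0.23·0.791432 = 0.342029
x=0.230000, p=0.342029:
  k1 = f(0.230000, 0.342029) = 0.855739
  k2 = f(0.345000, 0.440439) = 0.920690
  p ← 0.342029 + 0.23·0.920690 = 0.553788
p(0.46) ≈ 0.5538

0.5538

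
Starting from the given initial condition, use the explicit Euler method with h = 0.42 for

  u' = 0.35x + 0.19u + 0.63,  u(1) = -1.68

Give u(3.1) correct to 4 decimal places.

0.6162

Euler: u_{n+1} = u_n + h·f(x_n, u_n).
x=1.000000, u=-1.680000: f=0.660800 → u ← -1.680000 + 0.42·0.660800 = -1.402464
x=1.420000, u=-1.402464: f=0.860532 → u ← -1.402464 + 0.42·0.860532 = -1.041041
x=1.840000, u=-1.041041: f=1.076202 → u ← -1.041041 + 0.42·1.076202 = -0.589036
x=2.260000, u=-0.589036: f=1.309083 → u ← -0.589036 + 0.42·1.309083 = -0.039221
x=2.680000, u=-0.039221: f=1.560548 → u ← -0.039221 + 0.42·1.560548 = 0.616209
u(3.1) ≈ 0.6162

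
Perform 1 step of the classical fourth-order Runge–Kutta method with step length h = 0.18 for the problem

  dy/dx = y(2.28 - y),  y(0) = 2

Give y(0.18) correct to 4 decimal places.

2.0862

RK4: k1 = f(x_n, y_n); k2 = f(x_n + h/2, y_n + (h/2)·k1); k3 = f(x_n + h/2, y_n + (h/2)·k2); k4 = f(x_n + h, y_n + h·k3); y_{n+1} = y_n + (h/6)·(k1 + 2k2 + 2k3 + k4).
x=0.000000, y=2.000000:
  k1 = f(0.000000, 2.000000) = 0.560000
  k2 = f(0.090000, 2.050400) = 0.470772
  k3 = f(0.090000, 2.042369) = 0.485329
  k4 = f(0.180000, 2.087359) = 0.402110
  y ← 2.000000 + (0.18/6)·(k1 + 2k2 + 2k3 + k4) = 2.086229
y(0.18) ≈ 2.0862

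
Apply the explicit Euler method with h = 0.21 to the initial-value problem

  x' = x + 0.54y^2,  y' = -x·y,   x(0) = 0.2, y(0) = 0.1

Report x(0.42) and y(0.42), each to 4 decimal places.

0.2952, 0.0909

Euler on (x,y): x_{n+1} = x_n + h·x', y_{n+1} = y_n + h·y'.
0.000000: (0.200000, 0.100000); f=(0.205400, -0.020000) → (0.243134, 0.095800)
0.210000: (0.243134, 0.095800); f=(0.248090, -0.023292) → (0.295233, 0.090909)
(x(0.42), y(0.42)) ≈ (0.2952, 0.0909)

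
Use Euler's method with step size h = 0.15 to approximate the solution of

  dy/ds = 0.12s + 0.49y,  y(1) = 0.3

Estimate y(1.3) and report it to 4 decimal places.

0.3857

Euler: y_{n+1} = y_n + h·f(s_n, y_n).
s=1.000000, y=0.300000: f=0.267000 → y ← 0.300000 + 0.15·0.267000 = 0.340050
s=1.150000, y=0.340050: f=0.304624 → y ← 0.340050 + 0.15·0.304624 = 0.385744
y(1.3) ≈ 0.3857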